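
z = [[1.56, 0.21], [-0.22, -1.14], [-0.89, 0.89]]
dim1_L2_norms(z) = [1.57, 1.16, 1.26]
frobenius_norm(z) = 2.33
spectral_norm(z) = 1.82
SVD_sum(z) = [[1.47, -0.27], [-0.01, 0.0], [-1.02, 0.18]] + [[0.09, 0.48], [-0.21, -1.14], [0.13, 0.71]]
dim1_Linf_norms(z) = [1.56, 1.14, 0.89]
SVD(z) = [[-0.82, 0.34],[0.01, -0.8],[0.57, 0.49]] @ diag([1.8201365011886774, 1.4481032825874822]) @ [[-0.98, 0.18], [0.18, 0.98]]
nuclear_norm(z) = 3.27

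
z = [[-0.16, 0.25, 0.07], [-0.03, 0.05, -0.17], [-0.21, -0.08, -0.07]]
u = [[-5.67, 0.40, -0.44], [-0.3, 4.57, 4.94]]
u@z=[[0.99, -1.36, -0.43], [-1.13, -0.24, -1.14]]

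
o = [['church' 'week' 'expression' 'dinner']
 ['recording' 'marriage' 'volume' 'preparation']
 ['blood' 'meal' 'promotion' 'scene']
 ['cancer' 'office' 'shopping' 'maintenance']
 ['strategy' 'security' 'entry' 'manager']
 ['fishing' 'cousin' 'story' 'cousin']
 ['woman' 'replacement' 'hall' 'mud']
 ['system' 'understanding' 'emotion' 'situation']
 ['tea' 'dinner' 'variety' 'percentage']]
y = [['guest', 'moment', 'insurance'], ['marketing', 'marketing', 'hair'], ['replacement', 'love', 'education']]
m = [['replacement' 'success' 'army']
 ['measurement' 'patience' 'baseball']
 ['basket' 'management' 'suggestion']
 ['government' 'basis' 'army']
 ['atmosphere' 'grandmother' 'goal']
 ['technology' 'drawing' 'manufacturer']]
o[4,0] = 'strategy'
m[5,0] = 'technology'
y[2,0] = 'replacement'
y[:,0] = ['guest', 'marketing', 'replacement']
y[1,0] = 'marketing'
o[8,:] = ['tea', 'dinner', 'variety', 'percentage']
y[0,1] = 'moment'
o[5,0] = 'fishing'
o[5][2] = 'story'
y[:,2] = ['insurance', 'hair', 'education']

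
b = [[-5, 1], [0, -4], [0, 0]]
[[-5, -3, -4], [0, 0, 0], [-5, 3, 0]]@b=[[25, 7], [0, 0], [25, -17]]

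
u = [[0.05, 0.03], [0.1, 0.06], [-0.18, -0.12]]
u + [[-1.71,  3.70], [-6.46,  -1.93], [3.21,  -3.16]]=[[-1.66, 3.73], [-6.36, -1.87], [3.03, -3.28]]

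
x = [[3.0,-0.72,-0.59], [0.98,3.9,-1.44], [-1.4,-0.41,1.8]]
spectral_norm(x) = 4.58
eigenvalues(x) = [(3.83+0.87j), (3.83-0.87j), (1.05+0j)]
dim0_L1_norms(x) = [5.38, 5.03, 3.83]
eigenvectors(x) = [[0.23-0.41j, (0.23+0.41j), 0.38+0.00j], [(-0.85+0j), (-0.85-0j), 0.31+0.00j], [(0.11+0.23j), 0.11-0.23j, 0.87+0.00j]]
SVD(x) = [[-0.25,0.85,0.46],[-0.88,-0.4,0.25],[0.39,-0.34,0.85]] @ diag([4.583825072356663, 3.3734230950085355, 1.0426717259509215]) @ [[-0.48, -0.75, 0.47], [0.78, -0.60, -0.16], [0.4, 0.29, 0.87]]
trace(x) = 8.70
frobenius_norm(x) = 5.79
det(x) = 16.12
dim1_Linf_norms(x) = [3.0, 3.9, 1.8]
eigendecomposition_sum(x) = [[(1.4+1.05j), (-0.41+0.98j), -0.46-0.80j], [(0.41-3.15j), 1.91-0.23j, -0.86+1.45j], [(-0.92+0.31j), (-0.32-0.5j), (0.51+0.04j)]] + [[1.40-1.05j,(-0.41-0.98j),(-0.46+0.8j)], [(0.41+3.15j),1.91+0.23j,-0.86-1.45j], [(-0.92-0.31j),(-0.32+0.5j),(0.51-0.04j)]] + [[0.19-0.00j,  0.10+0.00j,  (0.34+0j)], [0.16-0.00j,  0.08+0.00j,  0.28+0.00j], [(0.44-0j),  (0.22+0j),  (0.78+0j)]]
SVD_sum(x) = [[0.55, 0.87, -0.54],  [1.92, 3.02, -1.88],  [-0.86, -1.35, 0.84]] + [[2.26, -1.73, -0.46],[-1.05, 0.80, 0.21],[-0.90, 0.68, 0.18]] + [[0.19, 0.14, 0.41], [0.10, 0.08, 0.23], [0.36, 0.26, 0.78]]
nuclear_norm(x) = 9.00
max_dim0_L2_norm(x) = 3.99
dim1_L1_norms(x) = [4.31, 6.32, 3.61]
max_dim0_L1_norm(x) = 5.38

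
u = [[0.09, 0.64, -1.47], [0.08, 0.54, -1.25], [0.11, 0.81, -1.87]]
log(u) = [[-5.13+0.33j, -2.32-2.23j, 5.73+3.69j], [(0.29-2.37j), (-7.45+1.26j), 4.88+3.10j], [-0.18-1.19j, -3.46-0.94j, 2.66+4.70j]]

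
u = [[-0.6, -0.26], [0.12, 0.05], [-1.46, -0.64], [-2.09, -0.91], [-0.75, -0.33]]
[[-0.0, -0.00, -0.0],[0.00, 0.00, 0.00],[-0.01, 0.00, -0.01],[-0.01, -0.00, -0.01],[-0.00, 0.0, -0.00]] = u@ [[-0.06, 0.07, -0.03], [0.15, -0.16, 0.08]]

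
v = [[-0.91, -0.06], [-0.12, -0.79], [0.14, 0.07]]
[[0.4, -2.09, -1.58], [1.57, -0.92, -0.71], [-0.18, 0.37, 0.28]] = v@[[-0.31, 2.24, 1.69],[-1.94, 0.82, 0.64]]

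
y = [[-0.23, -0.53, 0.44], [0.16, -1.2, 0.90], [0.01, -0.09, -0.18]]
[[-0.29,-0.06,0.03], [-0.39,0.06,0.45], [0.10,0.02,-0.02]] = y@[[0.32, 0.29, 0.58], [-0.04, -0.06, -0.15], [-0.54, -0.06, 0.2]]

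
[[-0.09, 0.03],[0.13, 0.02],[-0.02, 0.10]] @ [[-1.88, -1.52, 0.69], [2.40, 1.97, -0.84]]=[[0.24, 0.2, -0.09], [-0.20, -0.16, 0.07], [0.28, 0.23, -0.10]]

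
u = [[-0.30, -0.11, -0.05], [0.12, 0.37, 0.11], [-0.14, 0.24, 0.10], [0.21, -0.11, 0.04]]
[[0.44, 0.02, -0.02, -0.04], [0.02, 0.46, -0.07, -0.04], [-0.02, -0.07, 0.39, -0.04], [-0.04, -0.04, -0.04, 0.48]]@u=[[-0.14, -0.04, -0.02], [0.05, 0.16, 0.04], [-0.07, 0.07, 0.03], [0.11, -0.07, 0.01]]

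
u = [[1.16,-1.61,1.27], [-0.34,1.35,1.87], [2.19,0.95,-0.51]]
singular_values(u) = [2.53, 2.31, 2.28]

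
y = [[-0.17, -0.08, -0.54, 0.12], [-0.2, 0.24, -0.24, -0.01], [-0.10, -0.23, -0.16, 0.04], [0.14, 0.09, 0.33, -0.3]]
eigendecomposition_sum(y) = [[-0.2, -0.15, -0.41, 0.13], [-0.07, -0.05, -0.15, 0.05], [-0.10, -0.07, -0.21, 0.07], [0.22, 0.16, 0.46, -0.14]] + [[-0.10, 0.22, -0.01, -0.03], [-0.17, 0.36, -0.02, -0.04], [0.11, -0.24, 0.01, 0.03], [0.01, -0.03, 0.0, 0.00]] + [[0.14,  -0.15,  -0.1,  0.03],[0.06,  -0.06,  -0.04,  0.01],[-0.09,  0.1,  0.07,  -0.02],[-0.01,  0.01,  0.01,  -0.00]] + [[-0.01, -0.01, -0.01, -0.01],[-0.01, -0.01, -0.02, -0.03],[-0.02, -0.01, -0.03, -0.03],[-0.08, -0.06, -0.14, -0.16]]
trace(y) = -0.39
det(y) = 0.00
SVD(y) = [[-0.72,-0.01,0.39,-0.57], [-0.31,-0.84,0.05,0.45], [-0.27,0.49,0.49,0.67], [0.56,-0.25,0.78,-0.17]] @ diag([0.799354735226246, 0.36281538688333054, 0.1846693524801893, 0.09270508382297554]) @ [[0.36, 0.12, 0.86, -0.33], [0.24, -0.92, 0.13, 0.28], [-0.1, -0.33, -0.25, -0.90], [-0.9, -0.16, 0.41, 0.04]]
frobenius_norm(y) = 0.90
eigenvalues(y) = [-0.61, 0.28, 0.14, -0.2]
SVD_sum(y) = [[-0.21, -0.07, -0.5, 0.19], [-0.09, -0.03, -0.21, 0.08], [-0.08, -0.03, -0.19, 0.07], [0.16, 0.05, 0.38, -0.15]] + [[-0.00, 0.0, -0.00, -0.00], [-0.07, 0.28, -0.04, -0.08], [0.04, -0.16, 0.02, 0.05], [-0.02, 0.08, -0.01, -0.02]] + [[-0.01, -0.02, -0.02, -0.07], [-0.0, -0.0, -0.0, -0.01], [-0.01, -0.03, -0.02, -0.08], [-0.01, -0.05, -0.04, -0.13]] + [[0.05, 0.01, -0.02, -0.0], [-0.04, -0.01, 0.02, 0.0], [-0.06, -0.01, 0.03, 0.0], [0.01, 0.00, -0.01, -0.0]]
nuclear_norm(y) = 1.44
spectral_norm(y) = 0.80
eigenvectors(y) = [[-0.62, 0.44, -0.79, 0.09], [-0.23, 0.74, -0.33, 0.17], [-0.32, -0.49, 0.52, 0.19], [0.68, -0.06, 0.07, 0.96]]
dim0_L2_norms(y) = [0.31, 0.35, 0.7, 0.33]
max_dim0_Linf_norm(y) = 0.54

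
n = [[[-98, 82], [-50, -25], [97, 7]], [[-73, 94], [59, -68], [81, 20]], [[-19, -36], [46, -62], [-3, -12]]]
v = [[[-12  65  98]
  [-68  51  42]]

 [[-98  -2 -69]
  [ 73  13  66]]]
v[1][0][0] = -98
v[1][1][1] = 13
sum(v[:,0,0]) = -110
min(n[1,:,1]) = -68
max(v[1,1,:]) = 73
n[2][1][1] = -62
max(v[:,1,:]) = 73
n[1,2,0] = 81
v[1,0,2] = -69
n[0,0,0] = -98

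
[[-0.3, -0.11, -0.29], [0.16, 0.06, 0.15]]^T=[[-0.3, 0.16], [-0.11, 0.06], [-0.29, 0.15]]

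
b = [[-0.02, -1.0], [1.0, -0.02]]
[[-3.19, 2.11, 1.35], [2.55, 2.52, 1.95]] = b@ [[2.61,2.48,1.92], [3.14,-2.16,-1.39]]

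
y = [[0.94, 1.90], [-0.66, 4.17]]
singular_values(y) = [4.59, 1.13]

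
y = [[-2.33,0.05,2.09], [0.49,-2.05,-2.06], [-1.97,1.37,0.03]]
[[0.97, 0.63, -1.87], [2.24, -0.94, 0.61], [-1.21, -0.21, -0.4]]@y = [[1.73, -3.8, 0.67], [-6.88, 2.87, 6.64], [3.50, -0.18, -2.11]]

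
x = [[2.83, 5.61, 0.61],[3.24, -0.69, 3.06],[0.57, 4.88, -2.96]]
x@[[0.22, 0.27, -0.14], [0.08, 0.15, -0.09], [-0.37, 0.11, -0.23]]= [[0.85,1.67,-1.04],  [-0.47,1.11,-1.1],  [1.61,0.56,0.16]]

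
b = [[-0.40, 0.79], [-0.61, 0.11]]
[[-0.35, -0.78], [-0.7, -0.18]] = b@[[1.18, 0.13], [0.16, -0.92]]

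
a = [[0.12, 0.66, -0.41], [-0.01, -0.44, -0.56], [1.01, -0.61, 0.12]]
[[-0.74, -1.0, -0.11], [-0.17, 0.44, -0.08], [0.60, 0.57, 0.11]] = a @ [[0.11, -0.26, 0.05], [-0.64, -1.31, -0.06], [0.8, 0.25, 0.19]]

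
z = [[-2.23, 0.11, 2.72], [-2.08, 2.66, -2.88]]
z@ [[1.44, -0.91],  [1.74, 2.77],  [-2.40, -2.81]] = [[-9.55,-5.31],  [8.55,17.35]]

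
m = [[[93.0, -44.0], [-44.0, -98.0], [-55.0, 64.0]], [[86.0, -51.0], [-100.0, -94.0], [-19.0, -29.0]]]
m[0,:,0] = [93.0, -44.0, -55.0]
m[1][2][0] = -19.0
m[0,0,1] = -44.0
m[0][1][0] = -44.0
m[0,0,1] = -44.0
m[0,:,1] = [-44.0, -98.0, 64.0]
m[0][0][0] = 93.0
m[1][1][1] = -94.0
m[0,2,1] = 64.0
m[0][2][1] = 64.0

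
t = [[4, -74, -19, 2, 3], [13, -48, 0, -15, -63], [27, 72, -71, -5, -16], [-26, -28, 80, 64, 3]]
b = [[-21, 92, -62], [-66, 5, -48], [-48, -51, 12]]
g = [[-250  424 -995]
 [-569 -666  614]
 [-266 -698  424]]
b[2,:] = [-48, -51, 12]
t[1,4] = -63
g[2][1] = -698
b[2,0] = -48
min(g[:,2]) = -995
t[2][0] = 27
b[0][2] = -62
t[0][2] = -19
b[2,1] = -51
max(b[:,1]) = 92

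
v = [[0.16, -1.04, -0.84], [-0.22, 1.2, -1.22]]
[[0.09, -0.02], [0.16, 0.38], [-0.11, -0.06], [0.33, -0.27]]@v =[[0.02, -0.12, -0.05],  [-0.06, 0.29, -0.60],  [-0.00, 0.04, 0.17],  [0.11, -0.67, 0.05]]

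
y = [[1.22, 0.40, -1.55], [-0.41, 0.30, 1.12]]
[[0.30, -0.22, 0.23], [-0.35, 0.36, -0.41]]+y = [[1.52, 0.18, -1.32],[-0.76, 0.66, 0.71]]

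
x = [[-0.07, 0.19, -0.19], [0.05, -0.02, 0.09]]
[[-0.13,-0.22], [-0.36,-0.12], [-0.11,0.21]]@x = [[-0.00, -0.02, 0.00], [0.02, -0.07, 0.06], [0.02, -0.03, 0.04]]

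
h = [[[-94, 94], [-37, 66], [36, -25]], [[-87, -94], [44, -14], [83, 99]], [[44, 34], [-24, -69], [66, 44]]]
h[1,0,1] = -94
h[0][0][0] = -94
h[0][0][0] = -94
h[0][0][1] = 94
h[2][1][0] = -24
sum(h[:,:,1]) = 135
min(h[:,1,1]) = -69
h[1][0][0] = -87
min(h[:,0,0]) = -94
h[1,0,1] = -94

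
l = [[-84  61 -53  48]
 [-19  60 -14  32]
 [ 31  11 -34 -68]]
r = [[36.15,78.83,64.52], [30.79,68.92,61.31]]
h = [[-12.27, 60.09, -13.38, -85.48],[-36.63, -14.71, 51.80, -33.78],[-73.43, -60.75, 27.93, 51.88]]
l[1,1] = 60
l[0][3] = 48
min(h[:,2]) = -13.38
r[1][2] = 61.31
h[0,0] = -12.27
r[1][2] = 61.31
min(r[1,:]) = 30.79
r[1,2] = 61.31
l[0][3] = 48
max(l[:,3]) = 48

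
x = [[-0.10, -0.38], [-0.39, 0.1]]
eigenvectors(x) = [[-0.79,0.61], [-0.62,-0.79]]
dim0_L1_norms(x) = [0.49, 0.48]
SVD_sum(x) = [[-0.05, 0.01], [-0.40, 0.05]] + [[-0.05, -0.39], [0.01, 0.05]]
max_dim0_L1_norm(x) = 0.49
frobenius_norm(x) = 0.56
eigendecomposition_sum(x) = [[-0.25, -0.19], [-0.20, -0.15]] + [[0.15, -0.19],[-0.19, 0.25]]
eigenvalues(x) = [-0.4, 0.4]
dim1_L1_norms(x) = [0.48, 0.49]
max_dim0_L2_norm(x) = 0.4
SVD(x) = [[-0.13, -0.99],[-0.99, 0.13]] @ diag([0.4027750620639761, 0.3927750620639761]) @ [[0.99, -0.13], [0.13, 0.99]]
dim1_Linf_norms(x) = [0.38, 0.39]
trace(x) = 0.00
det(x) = -0.16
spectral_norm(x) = 0.40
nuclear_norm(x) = 0.80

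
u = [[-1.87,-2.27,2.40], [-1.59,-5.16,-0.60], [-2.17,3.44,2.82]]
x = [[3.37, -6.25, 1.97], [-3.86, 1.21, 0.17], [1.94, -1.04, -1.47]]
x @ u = [[-0.64, 31.38, 17.39], [4.93, 3.10, -9.51], [1.22, -4.09, 1.13]]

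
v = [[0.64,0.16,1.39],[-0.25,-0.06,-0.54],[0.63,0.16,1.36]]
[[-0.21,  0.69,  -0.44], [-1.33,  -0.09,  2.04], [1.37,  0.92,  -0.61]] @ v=[[-0.58, -0.15, -1.26], [0.46, 0.12, 0.97], [0.26, 0.07, 0.58]]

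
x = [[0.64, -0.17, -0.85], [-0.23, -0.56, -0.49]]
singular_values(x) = [1.16, 0.65]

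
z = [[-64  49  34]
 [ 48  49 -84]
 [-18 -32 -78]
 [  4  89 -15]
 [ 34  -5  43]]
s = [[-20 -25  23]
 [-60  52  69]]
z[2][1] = -32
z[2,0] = -18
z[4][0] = 34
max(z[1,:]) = 49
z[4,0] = 34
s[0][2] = 23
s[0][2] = 23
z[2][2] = -78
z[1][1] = 49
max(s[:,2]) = 69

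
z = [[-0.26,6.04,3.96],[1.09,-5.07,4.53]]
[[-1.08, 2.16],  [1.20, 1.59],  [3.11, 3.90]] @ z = [[2.64, -17.47, 5.51],[1.42, -0.81, 11.95],[3.44, -0.99, 29.98]]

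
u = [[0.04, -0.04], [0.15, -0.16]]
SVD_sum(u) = [[0.04, -0.04], [0.15, -0.16]] + [[0.00, 0.0], [-0.00, -0.00]]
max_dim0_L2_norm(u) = 0.16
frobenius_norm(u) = 0.23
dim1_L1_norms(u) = [0.08, 0.31]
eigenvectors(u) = [[0.74, 0.24],[0.68, 0.97]]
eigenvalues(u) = [0.0, -0.12]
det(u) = -0.00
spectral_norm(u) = 0.23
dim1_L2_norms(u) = [0.06, 0.22]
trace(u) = -0.12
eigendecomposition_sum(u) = [[0.0,-0.00], [0.0,-0.0]] + [[0.04,-0.04], [0.15,-0.16]]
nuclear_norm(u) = 0.23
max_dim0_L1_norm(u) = 0.2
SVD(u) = [[-0.25, -0.97], [-0.97, 0.25]] @ diag([0.2264881473763544, 0.0017660968339121394]) @ [[-0.69, 0.73], [-0.73, -0.69]]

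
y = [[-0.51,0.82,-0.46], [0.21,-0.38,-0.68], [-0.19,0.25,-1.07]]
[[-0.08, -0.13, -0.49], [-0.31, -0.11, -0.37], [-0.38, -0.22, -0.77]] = y @[[-0.2, -0.13, 0.51],  [-0.00, -0.13, 0.08],  [0.39, 0.2, 0.65]]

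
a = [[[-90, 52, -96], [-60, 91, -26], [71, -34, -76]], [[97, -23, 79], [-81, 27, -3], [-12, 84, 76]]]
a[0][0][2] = -96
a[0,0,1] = 52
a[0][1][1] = 91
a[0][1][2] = -26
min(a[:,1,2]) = -26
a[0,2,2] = -76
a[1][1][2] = -3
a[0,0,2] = -96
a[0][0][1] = 52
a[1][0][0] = 97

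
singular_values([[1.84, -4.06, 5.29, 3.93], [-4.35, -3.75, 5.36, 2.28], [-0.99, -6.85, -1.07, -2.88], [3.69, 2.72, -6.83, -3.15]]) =[13.61, 7.49, 4.86, 0.41]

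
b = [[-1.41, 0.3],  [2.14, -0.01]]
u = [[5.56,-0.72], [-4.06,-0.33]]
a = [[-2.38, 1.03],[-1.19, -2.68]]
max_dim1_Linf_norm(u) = 5.56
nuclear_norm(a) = 5.53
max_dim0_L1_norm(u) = 9.62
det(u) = -4.76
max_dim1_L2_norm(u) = 5.61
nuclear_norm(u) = 7.59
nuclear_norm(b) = 2.81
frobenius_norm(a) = 3.91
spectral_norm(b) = 2.57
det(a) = 7.60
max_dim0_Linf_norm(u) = 5.56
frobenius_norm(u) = 6.93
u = a @ b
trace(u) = 5.23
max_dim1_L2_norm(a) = 2.93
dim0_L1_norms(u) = [9.62, 1.05]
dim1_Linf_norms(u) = [5.56, 4.06]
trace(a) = -5.06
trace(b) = -1.42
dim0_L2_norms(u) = [6.88, 0.79]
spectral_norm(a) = 2.93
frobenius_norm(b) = 2.58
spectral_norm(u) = 6.90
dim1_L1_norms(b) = [1.71, 2.15]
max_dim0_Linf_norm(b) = 2.14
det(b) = -0.63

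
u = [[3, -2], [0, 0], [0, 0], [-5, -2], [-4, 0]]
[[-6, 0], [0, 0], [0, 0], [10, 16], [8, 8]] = u@[[-2, -2], [0, -3]]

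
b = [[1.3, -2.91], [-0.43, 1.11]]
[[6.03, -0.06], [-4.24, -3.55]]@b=[[7.86, -17.61], [-3.99, 8.40]]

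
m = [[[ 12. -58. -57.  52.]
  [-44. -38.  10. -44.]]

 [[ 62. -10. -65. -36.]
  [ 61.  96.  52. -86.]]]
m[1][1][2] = 52.0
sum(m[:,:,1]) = -10.0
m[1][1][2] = 52.0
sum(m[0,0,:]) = -51.0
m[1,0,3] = -36.0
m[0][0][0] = 12.0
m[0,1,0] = -44.0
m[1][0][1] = -10.0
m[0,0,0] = 12.0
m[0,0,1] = -58.0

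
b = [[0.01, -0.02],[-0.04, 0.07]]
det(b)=-0.000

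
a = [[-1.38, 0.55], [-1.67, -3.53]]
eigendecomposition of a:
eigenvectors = [[0.68, -0.33],  [-0.73, 0.94]]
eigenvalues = [-1.97, -2.94]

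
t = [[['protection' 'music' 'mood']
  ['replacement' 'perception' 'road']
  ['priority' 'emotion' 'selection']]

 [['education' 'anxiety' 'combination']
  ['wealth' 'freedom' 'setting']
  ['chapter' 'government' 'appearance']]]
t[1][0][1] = 'anxiety'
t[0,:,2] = ['mood', 'road', 'selection']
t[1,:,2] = ['combination', 'setting', 'appearance']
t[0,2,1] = 'emotion'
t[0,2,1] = 'emotion'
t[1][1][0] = 'wealth'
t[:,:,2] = [['mood', 'road', 'selection'], ['combination', 'setting', 'appearance']]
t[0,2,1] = 'emotion'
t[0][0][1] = 'music'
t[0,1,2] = 'road'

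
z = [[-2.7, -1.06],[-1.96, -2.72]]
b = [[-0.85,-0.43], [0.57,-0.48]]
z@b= [[1.69,1.67], [0.12,2.15]]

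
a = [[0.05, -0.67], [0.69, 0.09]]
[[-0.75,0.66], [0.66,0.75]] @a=[[0.42,0.56], [0.55,-0.37]]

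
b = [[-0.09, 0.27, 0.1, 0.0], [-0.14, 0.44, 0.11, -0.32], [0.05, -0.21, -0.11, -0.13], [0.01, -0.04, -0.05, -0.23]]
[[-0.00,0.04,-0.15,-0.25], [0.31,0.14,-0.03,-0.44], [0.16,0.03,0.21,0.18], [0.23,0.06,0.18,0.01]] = b@[[-1.33, -1.86, -0.90, 0.54],[-0.38, -0.55, -1.1, -0.45],[-0.19, 0.25, 0.71, -0.84],[-0.96, -0.28, -0.78, 0.24]]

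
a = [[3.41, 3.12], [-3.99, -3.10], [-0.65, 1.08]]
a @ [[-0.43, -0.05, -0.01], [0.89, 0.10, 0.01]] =[[1.31, 0.14, -0.00], [-1.04, -0.11, 0.01], [1.24, 0.14, 0.02]]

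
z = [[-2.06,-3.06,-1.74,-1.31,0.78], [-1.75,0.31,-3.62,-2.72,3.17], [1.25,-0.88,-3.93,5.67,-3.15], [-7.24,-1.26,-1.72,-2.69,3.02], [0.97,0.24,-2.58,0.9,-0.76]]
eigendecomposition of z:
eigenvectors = [[(0.03+0.29j),(0.03-0.29j),0.21-0.34j,0.21+0.34j,(0.19+0j)], [(0.07+0.24j),(0.07-0.24j),(-0.69+0j),(-0.69-0j),-0.20+0.00j], [0.74+0.00j,0.74-0.00j,(0.22+0.25j),(0.22-0.25j),0.19+0.00j], [(-0.18+0.41j),-0.18-0.41j,-0.13+0.43j,-0.13-0.43j,(0.49+0j)], [(0.32+0.05j),0.32-0.05j,(-0.22-0.03j),(-0.22+0.03j),0.81+0.00j]]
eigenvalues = [(-6.69+3.15j), (-6.69-3.15j), (2.46+2.32j), (2.46-2.32j), (-0.67+0j)]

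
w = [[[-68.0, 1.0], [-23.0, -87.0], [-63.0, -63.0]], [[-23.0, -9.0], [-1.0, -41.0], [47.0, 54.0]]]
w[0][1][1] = -87.0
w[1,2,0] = 47.0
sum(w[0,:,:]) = -303.0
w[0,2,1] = -63.0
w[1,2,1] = 54.0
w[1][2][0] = 47.0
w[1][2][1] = 54.0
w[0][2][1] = -63.0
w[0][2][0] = -63.0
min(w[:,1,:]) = -87.0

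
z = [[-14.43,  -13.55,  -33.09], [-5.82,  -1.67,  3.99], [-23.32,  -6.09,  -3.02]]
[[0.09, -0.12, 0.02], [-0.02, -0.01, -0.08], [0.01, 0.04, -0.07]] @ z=[[-1.07, -1.14, -3.52],[2.21, 0.77, 0.86],[1.26, 0.22, 0.04]]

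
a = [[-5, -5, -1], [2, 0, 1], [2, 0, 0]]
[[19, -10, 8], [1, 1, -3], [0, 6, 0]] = a @ [[0, 3, 0], [-4, 0, -1], [1, -5, -3]]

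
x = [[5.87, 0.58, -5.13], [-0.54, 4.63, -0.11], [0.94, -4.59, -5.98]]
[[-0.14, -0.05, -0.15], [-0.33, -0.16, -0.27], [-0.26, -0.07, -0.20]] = x@[[0.07, 0.03, 0.05], [-0.06, -0.03, -0.05], [0.1, 0.04, 0.08]]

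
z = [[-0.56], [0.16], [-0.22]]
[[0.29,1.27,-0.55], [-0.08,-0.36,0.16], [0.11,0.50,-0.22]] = z @ [[-0.52, -2.27, 0.99]]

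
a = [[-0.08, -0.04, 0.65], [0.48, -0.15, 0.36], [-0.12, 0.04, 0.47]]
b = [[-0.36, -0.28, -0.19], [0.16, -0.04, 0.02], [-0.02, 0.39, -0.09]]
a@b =[[0.01, 0.28, -0.04], [-0.20, 0.01, -0.13], [0.04, 0.22, -0.02]]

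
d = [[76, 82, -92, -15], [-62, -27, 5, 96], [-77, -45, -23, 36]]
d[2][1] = -45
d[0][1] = 82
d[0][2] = -92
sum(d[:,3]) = 117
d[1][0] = -62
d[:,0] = [76, -62, -77]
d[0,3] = -15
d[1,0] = -62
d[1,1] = -27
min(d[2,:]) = -77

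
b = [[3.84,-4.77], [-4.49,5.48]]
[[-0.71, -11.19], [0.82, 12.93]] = b @ [[-0.06, -0.89], [0.1, 1.63]]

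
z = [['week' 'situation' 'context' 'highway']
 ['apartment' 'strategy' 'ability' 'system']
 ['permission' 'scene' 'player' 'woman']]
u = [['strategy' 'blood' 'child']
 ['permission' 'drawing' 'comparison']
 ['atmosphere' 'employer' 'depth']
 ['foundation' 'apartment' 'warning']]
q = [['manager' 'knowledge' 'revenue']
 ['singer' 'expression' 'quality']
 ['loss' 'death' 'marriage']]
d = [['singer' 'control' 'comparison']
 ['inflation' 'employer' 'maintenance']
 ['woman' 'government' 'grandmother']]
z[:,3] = ['highway', 'system', 'woman']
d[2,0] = 'woman'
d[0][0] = 'singer'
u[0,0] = 'strategy'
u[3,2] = 'warning'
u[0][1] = 'blood'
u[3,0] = 'foundation'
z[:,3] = ['highway', 'system', 'woman']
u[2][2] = 'depth'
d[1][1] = 'employer'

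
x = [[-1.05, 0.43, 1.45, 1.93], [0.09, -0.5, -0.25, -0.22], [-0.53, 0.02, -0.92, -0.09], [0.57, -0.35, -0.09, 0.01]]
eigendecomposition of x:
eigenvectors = [[(-0.63+0j), -0.78+0.00j, -0.78-0.00j, -0.34+0.00j],  [0.03+0.00j, (0.1-0.03j), 0.10+0.03j, -0.86+0.00j],  [(0.27+0j), (-0.29-0.45j), -0.29+0.45j, 0.35+0.00j],  [(-0.73+0j), 0.30+0.10j, (0.3-0.1j), (-0.18+0j)]]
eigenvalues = [(0.55+0j), (-1.3+0.61j), (-1.3-0.61j), (-0.41+0j)]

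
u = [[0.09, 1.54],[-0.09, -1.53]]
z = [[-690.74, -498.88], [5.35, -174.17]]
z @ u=[[-17.27, -300.45], [16.16, 274.72]]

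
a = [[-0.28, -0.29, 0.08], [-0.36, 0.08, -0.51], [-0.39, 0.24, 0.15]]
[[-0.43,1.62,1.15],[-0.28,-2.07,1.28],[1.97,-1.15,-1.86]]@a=[[-0.91, 0.53, -0.69],  [0.32, 0.22, 1.23],  [0.59, -1.11, 0.47]]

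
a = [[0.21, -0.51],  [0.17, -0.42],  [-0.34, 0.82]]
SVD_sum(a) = [[0.21, -0.51],[0.17, -0.42],[-0.34, 0.82]] + [[-0.00, -0.0], [-0.00, -0.00], [-0.00, -0.0]]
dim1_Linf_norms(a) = [0.51, 0.42, 0.82]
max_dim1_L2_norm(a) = 0.89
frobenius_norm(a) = 1.14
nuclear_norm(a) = 1.14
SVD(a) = [[-0.48, -0.09],[-0.40, -0.86],[0.78, -0.50]] @ diag([1.1390734157733915, 0.0034283346304784844]) @ [[-0.38,0.92], [0.92,0.38]]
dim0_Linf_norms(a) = [0.34, 0.82]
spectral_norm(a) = 1.14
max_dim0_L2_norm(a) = 1.05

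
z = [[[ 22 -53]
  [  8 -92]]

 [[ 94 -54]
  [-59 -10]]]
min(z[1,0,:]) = -54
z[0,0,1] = -53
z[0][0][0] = 22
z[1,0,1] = -54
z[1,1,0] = -59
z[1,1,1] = -10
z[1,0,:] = [94, -54]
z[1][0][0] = 94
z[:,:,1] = [[-53, -92], [-54, -10]]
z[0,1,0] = 8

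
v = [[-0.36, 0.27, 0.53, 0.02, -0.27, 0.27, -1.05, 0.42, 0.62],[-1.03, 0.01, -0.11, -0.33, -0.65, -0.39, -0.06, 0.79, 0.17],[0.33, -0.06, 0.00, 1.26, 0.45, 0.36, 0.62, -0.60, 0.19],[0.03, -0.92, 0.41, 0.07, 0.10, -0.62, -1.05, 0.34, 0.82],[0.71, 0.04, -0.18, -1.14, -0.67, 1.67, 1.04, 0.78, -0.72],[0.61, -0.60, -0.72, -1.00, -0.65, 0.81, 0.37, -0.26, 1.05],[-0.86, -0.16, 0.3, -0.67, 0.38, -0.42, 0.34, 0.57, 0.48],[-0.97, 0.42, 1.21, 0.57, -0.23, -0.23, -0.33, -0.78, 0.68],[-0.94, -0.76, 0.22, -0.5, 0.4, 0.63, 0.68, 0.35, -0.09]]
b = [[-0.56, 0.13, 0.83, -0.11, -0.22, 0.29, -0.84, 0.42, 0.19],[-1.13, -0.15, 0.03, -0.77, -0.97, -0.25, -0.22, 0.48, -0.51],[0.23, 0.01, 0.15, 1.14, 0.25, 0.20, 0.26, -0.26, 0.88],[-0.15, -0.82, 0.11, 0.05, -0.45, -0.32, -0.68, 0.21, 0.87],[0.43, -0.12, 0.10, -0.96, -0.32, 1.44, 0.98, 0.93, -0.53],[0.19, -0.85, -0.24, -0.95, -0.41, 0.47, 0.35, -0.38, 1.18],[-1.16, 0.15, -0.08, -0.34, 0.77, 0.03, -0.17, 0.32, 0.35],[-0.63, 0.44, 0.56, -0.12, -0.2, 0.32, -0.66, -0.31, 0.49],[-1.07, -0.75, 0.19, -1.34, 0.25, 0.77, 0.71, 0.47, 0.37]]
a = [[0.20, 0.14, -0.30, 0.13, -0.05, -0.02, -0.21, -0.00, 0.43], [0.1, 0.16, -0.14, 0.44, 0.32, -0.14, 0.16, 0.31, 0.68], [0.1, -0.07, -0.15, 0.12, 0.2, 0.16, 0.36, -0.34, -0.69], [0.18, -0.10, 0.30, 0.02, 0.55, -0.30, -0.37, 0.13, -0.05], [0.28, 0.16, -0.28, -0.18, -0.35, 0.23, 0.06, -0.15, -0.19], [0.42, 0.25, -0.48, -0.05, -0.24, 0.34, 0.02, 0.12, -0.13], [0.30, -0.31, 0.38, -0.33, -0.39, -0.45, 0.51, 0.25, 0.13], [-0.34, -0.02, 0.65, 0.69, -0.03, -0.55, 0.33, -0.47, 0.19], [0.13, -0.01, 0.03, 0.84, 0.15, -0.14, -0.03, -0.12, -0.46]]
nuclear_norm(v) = 14.75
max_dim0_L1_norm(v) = 5.84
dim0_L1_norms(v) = [5.84, 3.24, 3.68, 5.56, 3.8, 5.4, 5.54, 4.89, 4.82]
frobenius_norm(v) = 5.67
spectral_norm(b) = 3.26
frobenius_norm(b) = 5.35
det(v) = 16.91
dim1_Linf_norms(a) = [0.43, 0.68, 0.69, 0.55, 0.35, 0.48, 0.51, 0.69, 0.84]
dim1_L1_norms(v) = [3.81, 3.54, 3.87, 4.36, 6.95, 6.07, 4.18, 5.42, 4.57]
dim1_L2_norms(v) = [1.51, 1.55, 1.68, 1.82, 2.7, 2.15, 1.52, 2.05, 1.71]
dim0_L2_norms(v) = [2.18, 1.44, 1.62, 2.24, 1.39, 2.19, 2.12, 1.73, 1.86]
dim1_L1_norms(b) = [3.59, 4.51, 3.38, 3.66, 5.81, 5.02, 3.37, 3.73, 5.92]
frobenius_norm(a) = 2.80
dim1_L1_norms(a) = [1.48, 2.45, 2.19, 2.0, 1.88, 2.05, 3.05, 3.27, 1.91]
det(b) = -0.63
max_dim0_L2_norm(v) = 2.24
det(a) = 0.00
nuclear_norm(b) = 13.31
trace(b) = -0.47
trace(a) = -0.20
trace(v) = -0.67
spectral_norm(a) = 1.64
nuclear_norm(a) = 6.92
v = a + b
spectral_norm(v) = 3.53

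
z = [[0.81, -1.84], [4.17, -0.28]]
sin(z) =[[3.45, -4.92], [11.15, 0.53]]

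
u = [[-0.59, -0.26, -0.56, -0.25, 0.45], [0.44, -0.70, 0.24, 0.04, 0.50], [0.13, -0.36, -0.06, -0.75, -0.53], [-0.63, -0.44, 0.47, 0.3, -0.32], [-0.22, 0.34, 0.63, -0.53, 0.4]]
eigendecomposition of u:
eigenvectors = [[0.23+0.00j, (0.03-0.62j), 0.03+0.62j, (0.2-0.22j), (0.2+0.22j)], [0.25+0.00j, -0.67+0.00j, -0.67-0.00j, 0.07+0.11j, (0.07-0.11j)], [0.06+0.00j, (-0.06-0.21j), -0.06+0.21j, (-0.67+0j), -0.67-0.00j], [(-0.64+0j), -0.04-0.27j, -0.04+0.27j, 0.07+0.46j, (0.07-0.46j)], [(0.68+0j), 0.21-0.03j, (0.21+0.03j), (0.02+0.47j), (0.02-0.47j)]]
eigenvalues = [(1+0j), (-0.85+0.52j), (-0.85-0.52j), (0.03+1j), (0.03-1j)]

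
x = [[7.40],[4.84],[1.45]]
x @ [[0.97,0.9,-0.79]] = [[7.18, 6.66, -5.85], [4.69, 4.36, -3.82], [1.41, 1.30, -1.15]]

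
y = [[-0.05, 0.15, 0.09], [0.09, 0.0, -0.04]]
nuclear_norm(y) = 0.27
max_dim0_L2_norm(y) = 0.15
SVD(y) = [[-0.95,  0.30], [0.30,  0.95]] @ diag([0.18875976655727697, 0.08467437941456846]) @ [[0.4,-0.76,-0.52], [0.84,0.53,-0.13]]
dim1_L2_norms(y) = [0.18, 0.1]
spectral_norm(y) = 0.19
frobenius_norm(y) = 0.21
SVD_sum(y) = [[-0.07,  0.14,  0.09], [0.02,  -0.04,  -0.03]] + [[0.02, 0.01, -0.0], [0.07, 0.04, -0.01]]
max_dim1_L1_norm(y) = 0.29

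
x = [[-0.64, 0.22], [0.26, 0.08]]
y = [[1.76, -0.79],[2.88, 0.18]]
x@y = [[-0.49, 0.55],[0.69, -0.19]]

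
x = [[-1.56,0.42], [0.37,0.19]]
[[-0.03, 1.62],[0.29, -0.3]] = x@[[0.28, -0.96], [0.96, 0.28]]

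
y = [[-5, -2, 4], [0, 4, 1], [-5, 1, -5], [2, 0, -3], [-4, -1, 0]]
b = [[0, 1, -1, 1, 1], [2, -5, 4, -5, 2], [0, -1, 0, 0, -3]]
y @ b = [[-4, 1, -3, 5, -21], [8, -21, 16, -20, 5], [2, -5, 9, -10, 12], [0, 5, -2, 2, 11], [-2, 1, 0, 1, -6]]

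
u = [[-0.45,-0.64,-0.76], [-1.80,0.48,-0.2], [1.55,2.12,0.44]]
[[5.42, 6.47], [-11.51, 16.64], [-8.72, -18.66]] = u@[[5.03, -9.48], [-6.9, -1.54], [-4.3, -1.6]]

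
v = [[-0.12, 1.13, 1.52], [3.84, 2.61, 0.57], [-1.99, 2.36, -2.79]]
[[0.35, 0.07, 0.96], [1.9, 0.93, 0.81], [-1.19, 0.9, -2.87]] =v@[[0.41, 0.08, 0.20], [0.08, 0.27, -0.15], [0.20, -0.15, 0.76]]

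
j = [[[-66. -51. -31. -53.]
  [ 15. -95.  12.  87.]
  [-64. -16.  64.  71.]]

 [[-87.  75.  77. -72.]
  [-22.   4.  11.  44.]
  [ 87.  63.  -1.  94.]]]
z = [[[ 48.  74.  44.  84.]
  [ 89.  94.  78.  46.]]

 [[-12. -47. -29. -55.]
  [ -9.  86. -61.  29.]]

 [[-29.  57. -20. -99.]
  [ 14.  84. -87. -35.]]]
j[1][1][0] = -22.0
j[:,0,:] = [[-66.0, -51.0, -31.0, -53.0], [-87.0, 75.0, 77.0, -72.0]]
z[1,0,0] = -12.0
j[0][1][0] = 15.0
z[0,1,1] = 94.0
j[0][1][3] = 87.0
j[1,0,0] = -87.0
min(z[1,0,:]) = -55.0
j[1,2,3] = 94.0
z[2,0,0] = -29.0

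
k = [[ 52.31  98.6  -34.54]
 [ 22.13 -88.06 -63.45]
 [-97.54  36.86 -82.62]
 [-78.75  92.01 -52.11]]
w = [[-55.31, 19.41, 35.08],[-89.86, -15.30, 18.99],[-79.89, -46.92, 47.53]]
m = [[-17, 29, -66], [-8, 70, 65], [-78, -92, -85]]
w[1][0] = -89.86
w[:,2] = [35.08, 18.99, 47.53]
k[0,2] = -34.54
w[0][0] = -55.31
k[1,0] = 22.13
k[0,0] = 52.31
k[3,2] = -52.11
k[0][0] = 52.31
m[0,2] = -66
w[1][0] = -89.86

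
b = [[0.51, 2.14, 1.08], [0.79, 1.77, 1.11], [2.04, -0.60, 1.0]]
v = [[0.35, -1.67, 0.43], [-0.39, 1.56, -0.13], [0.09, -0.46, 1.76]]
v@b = [[-0.26, -2.46, -1.05], [0.77, 2.0, 1.18], [3.27, -1.68, 1.35]]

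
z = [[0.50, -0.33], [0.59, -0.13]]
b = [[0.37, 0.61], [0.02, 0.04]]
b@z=[[0.54, -0.20], [0.03, -0.01]]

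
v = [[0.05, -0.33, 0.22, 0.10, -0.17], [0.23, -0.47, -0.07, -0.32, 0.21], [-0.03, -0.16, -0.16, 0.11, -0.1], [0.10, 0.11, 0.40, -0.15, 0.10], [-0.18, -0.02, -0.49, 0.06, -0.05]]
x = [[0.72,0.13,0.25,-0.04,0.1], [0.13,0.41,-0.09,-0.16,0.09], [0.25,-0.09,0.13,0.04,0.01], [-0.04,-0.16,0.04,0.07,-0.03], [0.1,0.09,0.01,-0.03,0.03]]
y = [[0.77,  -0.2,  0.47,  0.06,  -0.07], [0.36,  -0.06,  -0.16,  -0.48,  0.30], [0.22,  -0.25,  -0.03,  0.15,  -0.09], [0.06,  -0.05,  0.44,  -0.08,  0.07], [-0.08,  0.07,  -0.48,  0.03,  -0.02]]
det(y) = 0.00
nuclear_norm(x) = 1.37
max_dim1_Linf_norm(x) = 0.72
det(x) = -0.00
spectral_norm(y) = 1.08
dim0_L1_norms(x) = [1.24, 0.88, 0.52, 0.34, 0.26]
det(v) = 0.00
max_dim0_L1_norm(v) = 1.34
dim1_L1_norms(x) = [1.24, 0.88, 0.52, 0.34, 0.26]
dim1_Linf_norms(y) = [0.77, 0.48, 0.25, 0.44, 0.48]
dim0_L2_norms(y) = [0.88, 0.34, 0.82, 0.51, 0.33]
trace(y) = 0.58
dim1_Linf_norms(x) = [0.72, 0.41, 0.25, 0.16, 0.1]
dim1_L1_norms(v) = [0.87, 1.3, 0.56, 0.86, 0.8]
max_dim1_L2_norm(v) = 0.65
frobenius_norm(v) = 1.09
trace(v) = -0.78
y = x + v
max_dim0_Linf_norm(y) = 0.77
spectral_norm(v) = 0.75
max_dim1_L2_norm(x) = 0.78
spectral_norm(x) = 0.86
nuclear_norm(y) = 2.47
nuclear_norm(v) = 1.91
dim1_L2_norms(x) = [0.78, 0.48, 0.3, 0.19, 0.14]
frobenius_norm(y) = 1.39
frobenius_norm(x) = 0.99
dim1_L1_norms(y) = [1.57, 1.36, 0.74, 0.7, 0.68]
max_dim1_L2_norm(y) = 0.93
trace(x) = 1.36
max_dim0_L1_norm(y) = 1.58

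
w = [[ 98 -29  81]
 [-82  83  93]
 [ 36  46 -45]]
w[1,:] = [-82, 83, 93]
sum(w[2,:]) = 37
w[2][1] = 46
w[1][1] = 83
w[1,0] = -82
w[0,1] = -29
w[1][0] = -82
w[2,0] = 36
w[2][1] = 46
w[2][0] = 36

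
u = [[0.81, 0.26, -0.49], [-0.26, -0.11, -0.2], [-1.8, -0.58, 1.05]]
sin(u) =[[0.42, 0.14, -0.24], [-0.29, -0.12, -0.18], [-0.95, -0.31, 0.5]]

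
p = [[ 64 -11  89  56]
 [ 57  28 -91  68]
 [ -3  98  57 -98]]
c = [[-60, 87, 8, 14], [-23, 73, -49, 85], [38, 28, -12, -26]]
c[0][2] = 8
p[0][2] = 89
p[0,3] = 56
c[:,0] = [-60, -23, 38]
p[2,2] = 57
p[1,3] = 68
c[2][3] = -26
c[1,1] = 73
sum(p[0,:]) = 198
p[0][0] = 64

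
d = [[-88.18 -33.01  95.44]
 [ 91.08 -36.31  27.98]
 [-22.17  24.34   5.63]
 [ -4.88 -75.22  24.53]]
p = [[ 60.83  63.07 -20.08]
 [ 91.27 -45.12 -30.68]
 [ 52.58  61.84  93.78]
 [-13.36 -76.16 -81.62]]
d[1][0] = 91.08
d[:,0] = [-88.18, 91.08, -22.17, -4.88]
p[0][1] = 63.07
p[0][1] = 63.07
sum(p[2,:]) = 208.2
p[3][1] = -76.16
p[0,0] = 60.83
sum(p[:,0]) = 191.32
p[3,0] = -13.36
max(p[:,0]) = 91.27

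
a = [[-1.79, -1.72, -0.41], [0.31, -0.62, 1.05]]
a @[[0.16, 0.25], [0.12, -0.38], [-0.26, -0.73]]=[[-0.39, 0.51], [-0.30, -0.45]]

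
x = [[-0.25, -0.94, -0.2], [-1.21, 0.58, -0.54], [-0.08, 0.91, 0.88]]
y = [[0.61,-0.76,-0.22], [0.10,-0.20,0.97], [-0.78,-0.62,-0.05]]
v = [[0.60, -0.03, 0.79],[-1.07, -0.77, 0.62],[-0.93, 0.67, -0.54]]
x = v @ y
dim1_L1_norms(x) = [1.39, 2.33, 1.87]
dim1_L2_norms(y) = [1.0, 1.0, 1.0]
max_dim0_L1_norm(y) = 1.58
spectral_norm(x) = 1.57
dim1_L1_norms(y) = [1.59, 1.27, 1.45]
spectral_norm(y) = 1.00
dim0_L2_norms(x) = [1.24, 1.43, 1.05]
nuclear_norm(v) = 3.48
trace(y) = 0.36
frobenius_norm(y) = 1.73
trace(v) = -0.71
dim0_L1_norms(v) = [2.6, 1.47, 1.95]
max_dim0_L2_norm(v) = 1.54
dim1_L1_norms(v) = [1.42, 2.46, 2.14]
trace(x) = 1.21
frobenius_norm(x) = 2.16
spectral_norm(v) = 1.57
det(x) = -1.08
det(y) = 0.99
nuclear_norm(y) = 2.99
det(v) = -1.10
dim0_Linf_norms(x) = [1.21, 0.94, 0.88]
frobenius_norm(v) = 2.17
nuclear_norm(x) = 3.47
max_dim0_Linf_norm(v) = 1.07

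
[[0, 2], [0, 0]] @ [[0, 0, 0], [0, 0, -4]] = [[0, 0, -8], [0, 0, 0]]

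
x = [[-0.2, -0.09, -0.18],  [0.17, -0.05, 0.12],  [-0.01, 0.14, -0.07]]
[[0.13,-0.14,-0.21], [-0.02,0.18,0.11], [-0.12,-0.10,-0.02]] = x@[[-0.57,0.82,0.06], [-0.76,-0.55,0.34], [0.31,0.15,0.94]]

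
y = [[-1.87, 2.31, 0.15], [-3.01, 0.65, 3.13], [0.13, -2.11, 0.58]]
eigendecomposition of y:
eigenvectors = [[(0.74+0j), -0.23+0.39j, -0.23-0.39j], [0.37+0.00j, (-0.76+0j), (-0.76-0j)], [0.56+0.00j, (-0.06-0.45j), -0.06+0.45j]]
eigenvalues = [(-0.62+0j), (-0.01+3.41j), (-0.01-3.41j)]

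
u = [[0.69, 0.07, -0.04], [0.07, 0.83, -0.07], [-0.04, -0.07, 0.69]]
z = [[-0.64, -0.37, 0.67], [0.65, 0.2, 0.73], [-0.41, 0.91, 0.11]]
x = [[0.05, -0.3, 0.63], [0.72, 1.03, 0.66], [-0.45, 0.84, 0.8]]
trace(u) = 2.21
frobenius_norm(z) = 1.73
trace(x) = 1.88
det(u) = 0.39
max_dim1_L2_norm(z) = 1.0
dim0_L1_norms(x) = [1.22, 2.17, 2.09]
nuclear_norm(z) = 3.00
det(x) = 0.95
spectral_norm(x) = 1.70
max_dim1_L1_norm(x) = 2.41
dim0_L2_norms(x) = [0.85, 1.36, 1.21]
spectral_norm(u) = 0.89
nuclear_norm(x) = 3.21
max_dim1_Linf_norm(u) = 0.83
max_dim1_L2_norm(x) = 1.42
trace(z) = -0.33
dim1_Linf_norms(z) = [0.67, 0.73, 0.91]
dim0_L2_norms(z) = [1.0, 1.0, 1.0]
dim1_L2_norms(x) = [0.7, 1.42, 1.24]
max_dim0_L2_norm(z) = 1.0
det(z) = 1.00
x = z + u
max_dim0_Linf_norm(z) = 0.91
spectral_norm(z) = 1.00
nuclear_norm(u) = 2.21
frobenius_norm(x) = 2.01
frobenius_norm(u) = 1.29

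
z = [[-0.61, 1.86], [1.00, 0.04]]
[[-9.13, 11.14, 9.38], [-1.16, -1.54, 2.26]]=z@[[-0.95,-1.76,2.03], [-5.22,5.41,5.71]]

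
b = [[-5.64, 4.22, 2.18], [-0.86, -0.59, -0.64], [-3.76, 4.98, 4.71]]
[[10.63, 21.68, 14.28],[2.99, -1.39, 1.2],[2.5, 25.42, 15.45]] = b @ [[-2.43, -1.35, -2.49], [0.0, 2.43, -1.35], [-1.41, 1.75, 2.72]]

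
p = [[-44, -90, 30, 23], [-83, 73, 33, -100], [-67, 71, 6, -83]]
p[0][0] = -44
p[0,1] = -90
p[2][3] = -83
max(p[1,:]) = 73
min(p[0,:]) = -90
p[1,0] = -83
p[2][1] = 71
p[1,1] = 73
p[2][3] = -83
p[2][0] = -67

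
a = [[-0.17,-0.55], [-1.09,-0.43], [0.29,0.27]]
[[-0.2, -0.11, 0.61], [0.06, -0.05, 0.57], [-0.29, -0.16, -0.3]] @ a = [[0.33, 0.32], [0.21, 0.14], [0.14, 0.15]]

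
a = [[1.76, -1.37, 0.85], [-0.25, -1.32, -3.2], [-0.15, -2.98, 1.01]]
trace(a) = 1.45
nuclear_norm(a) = 8.66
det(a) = -19.67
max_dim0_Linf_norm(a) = 3.2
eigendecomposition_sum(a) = [[-0.02, -0.36, -0.25], [-0.16, -2.37, -1.65], [-0.11, -1.58, -1.1]] + [[1.75,0.88,-1.72], [-0.07,-0.04,0.07], [-0.07,-0.03,0.07]] + [[0.03,-1.89,2.82], [-0.02,1.08,-1.62], [0.03,-1.37,2.04]]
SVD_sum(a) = [[0.5,-1.65,1.01], [-0.14,0.48,-0.29], [0.73,-2.43,1.48]] + [[0.02, 0.08, 0.13], [-0.34, -1.84, -2.85], [-0.08, -0.42, -0.65]] + [[1.25, 0.20, -0.28], [0.24, 0.04, -0.05], [-0.80, -0.13, 0.18]]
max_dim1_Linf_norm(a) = 3.2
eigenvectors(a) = [[-0.13,-1.0,0.73], [-0.83,0.04,-0.42], [-0.55,0.04,0.53]]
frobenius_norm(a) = 5.26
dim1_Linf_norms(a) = [1.76, 3.2, 2.98]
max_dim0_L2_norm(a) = 3.54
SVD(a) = [[0.56, -0.04, -0.83], [-0.16, 0.97, -0.16], [0.82, 0.22, 0.53]] @ diag([3.6000785030572984, 3.503167397733801, 1.559536134650207]) @ [[0.25, -0.83, 0.5], [-0.1, -0.54, -0.84], [-0.96, -0.16, 0.22]]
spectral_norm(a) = 3.60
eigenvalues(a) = [-3.49, 1.78, 3.16]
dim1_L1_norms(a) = [3.98, 4.77, 4.14]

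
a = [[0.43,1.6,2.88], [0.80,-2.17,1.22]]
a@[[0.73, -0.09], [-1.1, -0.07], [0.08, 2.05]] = [[-1.22, 5.75], [3.07, 2.58]]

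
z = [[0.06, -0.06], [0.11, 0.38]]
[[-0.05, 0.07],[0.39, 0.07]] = z @ [[0.11, 0.99], [0.99, -0.11]]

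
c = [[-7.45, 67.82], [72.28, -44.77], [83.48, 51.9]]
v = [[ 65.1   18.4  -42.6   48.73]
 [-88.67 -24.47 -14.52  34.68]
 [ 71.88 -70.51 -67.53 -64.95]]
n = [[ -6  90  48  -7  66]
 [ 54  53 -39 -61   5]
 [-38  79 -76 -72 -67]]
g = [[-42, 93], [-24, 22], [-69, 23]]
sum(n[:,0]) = 10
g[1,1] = 22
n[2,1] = 79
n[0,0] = -6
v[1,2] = -14.52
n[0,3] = -7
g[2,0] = -69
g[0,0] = -42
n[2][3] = -72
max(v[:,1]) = 18.4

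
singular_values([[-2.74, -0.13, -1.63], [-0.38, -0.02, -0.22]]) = [3.22, 0.01]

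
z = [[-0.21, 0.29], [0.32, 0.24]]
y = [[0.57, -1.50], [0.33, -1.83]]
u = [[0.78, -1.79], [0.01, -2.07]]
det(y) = -0.55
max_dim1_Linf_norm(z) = 0.32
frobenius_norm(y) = 2.46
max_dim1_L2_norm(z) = 0.4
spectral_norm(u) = 2.79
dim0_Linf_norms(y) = [0.57, 1.83]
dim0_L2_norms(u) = [0.78, 2.74]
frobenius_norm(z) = 0.54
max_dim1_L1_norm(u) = 2.57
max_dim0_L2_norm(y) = 2.37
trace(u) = -1.29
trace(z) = 0.03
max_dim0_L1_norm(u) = 3.86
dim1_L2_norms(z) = [0.36, 0.4]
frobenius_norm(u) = 2.85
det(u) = -1.60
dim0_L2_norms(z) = [0.38, 0.38]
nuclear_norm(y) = 2.67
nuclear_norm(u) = 3.36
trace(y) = -1.26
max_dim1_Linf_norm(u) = 2.07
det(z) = -0.14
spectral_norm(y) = 2.45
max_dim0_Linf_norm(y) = 1.83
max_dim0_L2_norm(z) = 0.38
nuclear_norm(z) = 0.76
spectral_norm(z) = 0.40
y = z + u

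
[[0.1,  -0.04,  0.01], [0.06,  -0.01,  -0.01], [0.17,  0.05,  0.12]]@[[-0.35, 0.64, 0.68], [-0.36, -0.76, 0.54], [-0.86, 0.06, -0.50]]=[[-0.03, 0.10, 0.04],  [-0.01, 0.05, 0.04],  [-0.18, 0.08, 0.08]]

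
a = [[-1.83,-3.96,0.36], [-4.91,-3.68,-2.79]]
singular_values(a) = [7.64, 2.49]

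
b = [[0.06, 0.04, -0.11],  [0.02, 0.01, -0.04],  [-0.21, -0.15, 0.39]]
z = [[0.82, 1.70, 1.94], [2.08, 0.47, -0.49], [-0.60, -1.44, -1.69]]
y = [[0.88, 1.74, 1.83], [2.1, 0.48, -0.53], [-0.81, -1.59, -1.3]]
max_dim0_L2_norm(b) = 0.41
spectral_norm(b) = 0.49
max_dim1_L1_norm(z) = 4.46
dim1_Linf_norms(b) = [0.11, 0.04, 0.39]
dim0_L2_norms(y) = [2.42, 2.41, 2.31]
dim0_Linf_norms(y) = [2.1, 1.74, 1.83]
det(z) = -0.02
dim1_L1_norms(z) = [4.46, 3.04, 3.73]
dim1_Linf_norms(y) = [1.83, 2.1, 1.59]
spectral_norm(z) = 3.61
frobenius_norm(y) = 4.12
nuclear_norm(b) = 0.49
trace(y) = 0.06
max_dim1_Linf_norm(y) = 2.1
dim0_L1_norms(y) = [3.79, 3.81, 3.66]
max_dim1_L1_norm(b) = 0.75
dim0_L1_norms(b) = [0.29, 0.2, 0.54]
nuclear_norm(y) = 5.78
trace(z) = -0.40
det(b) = -0.00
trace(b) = 0.46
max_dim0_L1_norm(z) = 4.12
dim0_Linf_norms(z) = [2.08, 1.7, 1.94]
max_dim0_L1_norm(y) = 3.81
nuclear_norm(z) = 5.70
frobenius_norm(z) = 4.17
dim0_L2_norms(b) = [0.22, 0.16, 0.41]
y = b + z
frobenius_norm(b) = 0.49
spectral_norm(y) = 3.57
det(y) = -1.19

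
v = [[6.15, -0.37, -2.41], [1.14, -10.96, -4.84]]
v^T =[[6.15, 1.14], [-0.37, -10.96], [-2.41, -4.84]]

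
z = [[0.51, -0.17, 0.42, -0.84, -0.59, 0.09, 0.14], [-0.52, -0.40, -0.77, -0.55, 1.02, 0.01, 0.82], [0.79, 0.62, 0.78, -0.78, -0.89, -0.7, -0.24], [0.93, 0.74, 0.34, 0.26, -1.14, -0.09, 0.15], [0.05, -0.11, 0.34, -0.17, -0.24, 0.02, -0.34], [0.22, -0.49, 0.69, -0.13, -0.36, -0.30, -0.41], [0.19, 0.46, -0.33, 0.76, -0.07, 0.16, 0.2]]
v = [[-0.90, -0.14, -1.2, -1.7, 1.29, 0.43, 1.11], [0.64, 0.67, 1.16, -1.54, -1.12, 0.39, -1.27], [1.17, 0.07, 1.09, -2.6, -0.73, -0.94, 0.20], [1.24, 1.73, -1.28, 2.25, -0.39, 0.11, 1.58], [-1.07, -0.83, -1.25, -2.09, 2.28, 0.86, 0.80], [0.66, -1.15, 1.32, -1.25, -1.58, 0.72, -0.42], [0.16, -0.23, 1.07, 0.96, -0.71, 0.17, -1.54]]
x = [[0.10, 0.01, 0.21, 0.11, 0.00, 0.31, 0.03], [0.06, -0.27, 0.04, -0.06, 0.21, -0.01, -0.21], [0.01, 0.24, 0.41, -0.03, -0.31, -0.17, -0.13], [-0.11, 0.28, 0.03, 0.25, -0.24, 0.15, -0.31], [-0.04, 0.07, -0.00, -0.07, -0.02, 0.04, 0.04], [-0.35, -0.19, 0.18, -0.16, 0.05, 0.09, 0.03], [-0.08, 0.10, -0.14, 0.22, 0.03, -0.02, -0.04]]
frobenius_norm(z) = 3.69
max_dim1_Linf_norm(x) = 0.41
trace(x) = 0.52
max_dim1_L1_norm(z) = 4.8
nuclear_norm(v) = 16.91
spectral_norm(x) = 0.76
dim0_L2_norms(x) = [0.4, 0.51, 0.52, 0.4, 0.45, 0.4, 0.4]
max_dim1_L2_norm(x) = 0.61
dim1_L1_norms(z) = [2.76, 4.09, 4.8, 3.65, 1.27, 2.6, 2.17]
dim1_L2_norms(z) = [1.24, 1.74, 1.89, 1.71, 0.58, 1.08, 1.0]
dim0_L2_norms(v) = [2.39, 2.35, 3.17, 4.89, 3.44, 1.59, 2.93]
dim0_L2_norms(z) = [1.45, 1.26, 1.48, 1.52, 1.92, 0.79, 1.05]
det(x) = -0.00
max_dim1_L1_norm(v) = 9.18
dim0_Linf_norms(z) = [0.93, 0.74, 0.78, 0.84, 1.14, 0.7, 0.82]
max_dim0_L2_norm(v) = 4.89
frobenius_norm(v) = 8.26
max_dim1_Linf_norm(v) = 2.6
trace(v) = 4.57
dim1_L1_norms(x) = [0.77, 0.86, 1.3, 1.37, 0.28, 1.05, 0.63]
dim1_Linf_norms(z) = [0.84, 1.02, 0.89, 1.14, 0.34, 0.69, 0.76]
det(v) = 0.36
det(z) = -0.00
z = x @ v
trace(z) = 0.81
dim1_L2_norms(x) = [0.4, 0.41, 0.61, 0.57, 0.12, 0.48, 0.3]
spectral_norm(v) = 5.28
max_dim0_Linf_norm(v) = 2.6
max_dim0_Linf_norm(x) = 0.41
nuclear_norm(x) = 2.68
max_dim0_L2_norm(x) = 0.52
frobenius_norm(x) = 1.17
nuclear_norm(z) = 7.00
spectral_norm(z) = 2.93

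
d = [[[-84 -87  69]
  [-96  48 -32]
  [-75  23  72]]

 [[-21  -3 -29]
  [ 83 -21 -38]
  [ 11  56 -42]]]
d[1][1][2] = -38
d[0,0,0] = -84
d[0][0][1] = -87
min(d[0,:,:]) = -96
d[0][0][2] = 69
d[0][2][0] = -75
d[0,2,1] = 23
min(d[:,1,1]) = -21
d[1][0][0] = -21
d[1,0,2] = -29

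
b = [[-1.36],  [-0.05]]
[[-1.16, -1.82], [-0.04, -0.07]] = b@[[0.85, 1.34]]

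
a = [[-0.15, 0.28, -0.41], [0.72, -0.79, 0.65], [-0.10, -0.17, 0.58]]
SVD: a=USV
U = [[-0.36, -0.25, 0.90], [0.88, -0.41, 0.24], [0.31, 0.88, 0.37]]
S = [1.4, 0.5, 0.0]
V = [[0.47, -0.61, 0.64], [-0.69, 0.2, 0.70], [0.55, 0.77, 0.32]]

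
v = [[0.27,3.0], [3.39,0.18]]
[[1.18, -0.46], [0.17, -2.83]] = v@[[0.03, -0.83], [0.39, -0.08]]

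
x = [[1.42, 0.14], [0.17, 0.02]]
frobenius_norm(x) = 1.44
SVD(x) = [[-0.99, -0.12], [-0.12, 0.99]] @ diag([1.437111601255886, 0.0032008648430505117]) @ [[-1.00, -0.1], [-0.10, 1.00]]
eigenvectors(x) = [[0.99, -0.1],  [0.12, 1.0]]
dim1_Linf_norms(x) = [1.42, 0.17]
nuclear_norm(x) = 1.44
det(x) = 0.00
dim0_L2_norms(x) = [1.43, 0.14]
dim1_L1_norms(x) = [1.56, 0.19]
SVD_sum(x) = [[1.42, 0.14], [0.17, 0.02]] + [[0.00, -0.0], [-0.0, 0.00]]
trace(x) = 1.44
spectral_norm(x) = 1.44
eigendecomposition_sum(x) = [[1.42, 0.14], [0.17, 0.02]] + [[0.0, -0.00], [-0.00, 0.0]]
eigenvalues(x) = [1.44, 0.0]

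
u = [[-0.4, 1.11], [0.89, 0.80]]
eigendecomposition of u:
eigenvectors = [[-0.89, -0.53], [0.45, -0.85]]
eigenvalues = [-0.96, 1.36]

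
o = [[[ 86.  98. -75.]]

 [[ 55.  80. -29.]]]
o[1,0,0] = 55.0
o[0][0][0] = 86.0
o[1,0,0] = 55.0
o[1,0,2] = -29.0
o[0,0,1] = 98.0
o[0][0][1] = 98.0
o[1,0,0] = 55.0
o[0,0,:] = [86.0, 98.0, -75.0]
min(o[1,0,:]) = -29.0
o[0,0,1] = 98.0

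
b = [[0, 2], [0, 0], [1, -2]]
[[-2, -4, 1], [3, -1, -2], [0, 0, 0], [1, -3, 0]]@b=[[1, -6], [-2, 10], [0, 0], [0, 2]]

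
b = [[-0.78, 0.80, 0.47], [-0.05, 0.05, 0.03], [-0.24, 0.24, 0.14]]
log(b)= [[1.00+3.14j, (-6.22-0j), -3.67+0.00j],[0.47-0.00j, (-7.12+3.14j), (-0.16-0j)],[1.73-0.00j, 0.96-0.00j, (-6.31+3.14j)]]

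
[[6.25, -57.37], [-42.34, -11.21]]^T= [[6.25, -42.34], [-57.37, -11.21]]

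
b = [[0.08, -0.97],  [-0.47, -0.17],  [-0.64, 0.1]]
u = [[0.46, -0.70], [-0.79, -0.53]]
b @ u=[[0.8, 0.46], [-0.08, 0.42], [-0.37, 0.39]]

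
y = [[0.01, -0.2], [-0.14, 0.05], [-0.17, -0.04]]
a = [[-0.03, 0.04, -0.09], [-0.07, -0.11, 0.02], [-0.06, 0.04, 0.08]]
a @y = [[0.01,  0.01], [0.01,  0.01], [-0.02,  0.01]]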